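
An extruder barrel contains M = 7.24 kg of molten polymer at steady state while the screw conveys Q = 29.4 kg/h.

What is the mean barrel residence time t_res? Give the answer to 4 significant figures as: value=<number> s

Throughput in SI: Q_s = 29.4 kg/h ÷ 3600 s/h = 0.00816667 kg/s
Mean residence time: t_res = M/Q_s = 7.24 kg / 0.00816667 kg/s = 886.531 s

value=886.5 s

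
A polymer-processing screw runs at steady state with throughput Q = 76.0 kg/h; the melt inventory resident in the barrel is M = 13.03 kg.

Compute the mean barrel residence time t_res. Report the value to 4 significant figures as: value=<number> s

value=617.2 s

Q_s = Q / 3600 = 76.0 / 3600 = 0.0211111 kg/s
Mean residence time: t_res = M/Q_s = 13.03 kg / 0.0211111 kg/s = 617.211 s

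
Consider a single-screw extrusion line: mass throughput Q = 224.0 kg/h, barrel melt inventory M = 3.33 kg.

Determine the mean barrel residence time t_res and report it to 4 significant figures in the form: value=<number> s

Convert throughput: Q = 224.0 kg/h = 224.0/3600 = 0.0622222 kg/s
Mean residence time: t_res = M/Q_s = 3.33 kg / 0.0622222 kg/s = 53.5179 s

value=53.52 s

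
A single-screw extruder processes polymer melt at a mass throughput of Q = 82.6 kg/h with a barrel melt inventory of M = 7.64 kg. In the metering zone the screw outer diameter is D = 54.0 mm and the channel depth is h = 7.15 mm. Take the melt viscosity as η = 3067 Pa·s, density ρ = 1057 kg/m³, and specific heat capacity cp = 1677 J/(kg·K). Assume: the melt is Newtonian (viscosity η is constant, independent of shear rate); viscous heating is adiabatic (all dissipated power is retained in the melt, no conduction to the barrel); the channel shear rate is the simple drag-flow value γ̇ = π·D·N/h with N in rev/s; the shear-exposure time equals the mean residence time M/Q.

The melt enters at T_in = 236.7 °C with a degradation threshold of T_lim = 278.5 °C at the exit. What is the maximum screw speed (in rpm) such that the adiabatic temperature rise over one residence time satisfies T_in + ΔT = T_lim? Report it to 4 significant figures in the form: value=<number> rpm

value=21.54 rpm

Throughput in SI: Q_s = 82.6 kg/h ÷ 3600 s/h = 0.0229444 kg/s
t_res = M / Q_s = 7.64 ÷ 0.0229444 = 332.978 s
Geometry in SI: D = 54.0 mm → 0.054 m, h = 7.15 mm → 0.00715 m
ΔT_a = T_lim − T_in = 278.5 − 236.7 = 41.8 K
γ̇_max² = ΔT_a·ρ·cp / (η·t_res) = [41.8 × 1057 × 1677] / [3067 × 332.978] = 72.5529 s⁻²
Take the square root: γ̇_max = √(72.5529) = 8.5178 s⁻¹
N_max = γ̇_max·h / (π·D) = 8.5178 · 0.00715 / (π · 0.054) = 0.358996 rev/s = 21.5398 rpm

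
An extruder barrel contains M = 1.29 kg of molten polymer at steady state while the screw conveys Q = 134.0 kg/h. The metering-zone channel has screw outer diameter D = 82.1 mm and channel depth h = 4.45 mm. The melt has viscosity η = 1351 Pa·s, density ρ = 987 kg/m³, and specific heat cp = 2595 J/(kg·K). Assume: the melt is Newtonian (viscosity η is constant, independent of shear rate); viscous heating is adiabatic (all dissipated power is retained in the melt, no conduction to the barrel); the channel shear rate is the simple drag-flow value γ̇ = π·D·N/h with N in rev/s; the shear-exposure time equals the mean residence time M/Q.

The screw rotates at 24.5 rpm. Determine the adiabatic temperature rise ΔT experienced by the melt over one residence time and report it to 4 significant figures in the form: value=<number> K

Convert throughput: Q = 134.0 kg/h = 134.0/3600 = 0.0372222 kg/s
Mean residence time: t_res = M/Q_s = 1.29 kg / 0.0372222 kg/s = 34.6567 s
Geometry in metres: D = 82.1 mm → 0.0821 m, h = 4.45 mm → 0.00445 m; screw speed N = 24.5 rpm = 0.408333 rev/s
Shear rate: γ̇ = πDN/h = π·0.0821·0.408333/0.00445 = 23.6673 s⁻¹
ΔT = η·γ̇²·t_res/(ρ·cp) = [1351 × 23.6673² × 34.6567] / [987 × 2595] = 10.2396 K

value=10.24 K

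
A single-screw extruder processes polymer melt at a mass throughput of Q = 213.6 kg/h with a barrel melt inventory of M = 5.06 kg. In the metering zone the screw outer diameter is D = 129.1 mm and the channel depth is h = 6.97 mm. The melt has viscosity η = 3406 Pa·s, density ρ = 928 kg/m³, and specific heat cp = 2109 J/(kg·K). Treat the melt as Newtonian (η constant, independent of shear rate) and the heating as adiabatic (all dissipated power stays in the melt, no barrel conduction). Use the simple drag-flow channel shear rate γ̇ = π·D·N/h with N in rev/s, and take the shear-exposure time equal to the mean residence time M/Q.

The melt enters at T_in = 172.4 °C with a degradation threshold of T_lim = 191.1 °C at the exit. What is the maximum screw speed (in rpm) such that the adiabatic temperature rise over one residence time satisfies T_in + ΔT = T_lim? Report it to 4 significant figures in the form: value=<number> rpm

Convert throughput: Q = 213.6 kg/h = 213.6/3600 = 0.0593333 kg/s
t_res = M / Q_s = 5.06 ÷ 0.0593333 = 85.2809 s
Convert to metres: D = 0.1291 m, h = 0.00697 m
Allowable rise: ΔT_a = T_lim − T_in = 191.1 − 172.4 = 18.7 K
γ̇_max² = ΔT_a·ρ·cp/(η·t_res) = 18.7·928·2109/(3406·85.2809) = 126 s⁻²
γ̇_max = √126 = 11.225 s⁻¹
N_max = γ̇_max·h / (π·D) = 11.225 · 0.00697 / (π · 0.1291) = 0.192904 rev/s = 11.5742 rpm

value=11.57 rpm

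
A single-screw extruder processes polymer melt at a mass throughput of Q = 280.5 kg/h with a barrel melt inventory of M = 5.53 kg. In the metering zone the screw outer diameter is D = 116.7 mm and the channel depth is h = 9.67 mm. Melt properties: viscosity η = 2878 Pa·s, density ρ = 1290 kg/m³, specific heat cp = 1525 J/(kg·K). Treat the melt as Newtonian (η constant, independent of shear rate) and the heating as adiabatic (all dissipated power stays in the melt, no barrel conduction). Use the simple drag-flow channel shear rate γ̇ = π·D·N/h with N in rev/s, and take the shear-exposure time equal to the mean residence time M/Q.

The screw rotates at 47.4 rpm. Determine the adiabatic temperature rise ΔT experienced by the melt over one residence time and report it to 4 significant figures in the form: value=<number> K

value=93.15 K

Q_s = Q / 3600 = 280.5 / 3600 = 0.0779167 kg/s
t_res = M / Q_s = 5.53 / 0.0779167 = 70.9733 s
Convert to SI: D = 0.1167 m, h = 0.00967 m, N = 47.4/60 = 0.79 rev/s
γ̇ = π·D·N / h = π · 0.1167 · 0.79 / 0.00967 = 29.9517 s⁻¹
Adiabatic rise: ΔT = η γ̇² t_res / (ρ cp) = 2878·(29.9517)²·70.9733 / (1290·1525) = 93.147 K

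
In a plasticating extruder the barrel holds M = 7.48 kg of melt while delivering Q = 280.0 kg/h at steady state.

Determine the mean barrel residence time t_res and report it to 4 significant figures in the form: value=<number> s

value=96.17 s

Convert throughput: Q = 280.0 kg/h = 280.0/3600 = 0.0777778 kg/s
t_res = M / Q_s = 7.48 ÷ 0.0777778 = 96.1714 s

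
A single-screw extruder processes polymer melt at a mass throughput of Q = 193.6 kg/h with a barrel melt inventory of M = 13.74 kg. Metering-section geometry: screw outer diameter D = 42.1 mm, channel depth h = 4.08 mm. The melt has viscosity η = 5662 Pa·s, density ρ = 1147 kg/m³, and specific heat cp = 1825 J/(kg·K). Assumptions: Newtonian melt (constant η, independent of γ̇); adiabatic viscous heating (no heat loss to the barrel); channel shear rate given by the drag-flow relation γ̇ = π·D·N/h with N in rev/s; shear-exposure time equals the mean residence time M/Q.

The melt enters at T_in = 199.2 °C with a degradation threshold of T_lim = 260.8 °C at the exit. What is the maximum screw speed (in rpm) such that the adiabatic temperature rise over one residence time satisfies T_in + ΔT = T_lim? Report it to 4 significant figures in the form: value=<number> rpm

value=17.47 rpm

Throughput in SI: Q_s = 193.6 kg/h ÷ 3600 s/h = 0.0537778 kg/s
t_res = M / Q_s = 13.74 / 0.0537778 = 255.496 s
Convert to metres: D = 0.0421 m, h = 0.00408 m
ΔT_a = T_lim − T_in = 260.8 °C − 199.2 °C = 61.6 K
γ̇_max² = ΔT_a·ρ·cp / (η·t_res) = [61.6 × 1147 × 1825] / [5662 × 255.496] = 89.136 s⁻²
γ̇_max = √89.136 = 9.44119 s⁻¹
N_max = γ̇_max h / (πD) = 9.44119·0.00408/(π·0.0421) = 0.291243 rev/s → ×60 = 17.4746 rpm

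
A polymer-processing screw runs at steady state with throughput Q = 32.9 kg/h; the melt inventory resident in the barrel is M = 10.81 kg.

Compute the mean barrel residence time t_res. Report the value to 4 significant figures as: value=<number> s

Q_s = Q / 3600 = 32.9 / 3600 = 0.00913889 kg/s
t_res = M / Q_s = 10.81 ÷ 0.00913889 = 1182.86 s

value=1183. s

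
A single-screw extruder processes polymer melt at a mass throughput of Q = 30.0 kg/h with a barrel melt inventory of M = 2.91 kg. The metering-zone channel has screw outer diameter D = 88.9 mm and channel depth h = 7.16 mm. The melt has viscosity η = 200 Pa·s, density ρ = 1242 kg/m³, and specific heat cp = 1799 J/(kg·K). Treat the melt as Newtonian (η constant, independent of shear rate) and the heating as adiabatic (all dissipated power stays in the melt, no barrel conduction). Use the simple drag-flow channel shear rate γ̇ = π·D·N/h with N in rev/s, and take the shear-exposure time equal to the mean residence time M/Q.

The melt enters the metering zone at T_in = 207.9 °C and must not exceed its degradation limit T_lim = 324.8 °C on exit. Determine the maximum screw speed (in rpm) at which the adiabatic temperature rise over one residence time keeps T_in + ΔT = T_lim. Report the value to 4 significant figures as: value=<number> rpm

Throughput in SI: Q_s = 30.0 kg/h ÷ 3600 s/h = 0.00833333 kg/s
t_res = M / Q_s = 2.91 ÷ 0.00833333 = 349.2 s
Convert to metres: D = 0.0889 m, h = 0.00716 m
ΔT_a = T_lim − T_in = 324.8 °C − 207.9 °C = 116.9 K
γ̇_max² = ΔT_a·ρ·cp/(η·t_res) = 116.9·1242·1799/(200·349.2) = 3739.93 s⁻²
γ̇_max = sqrt(3739.93) = 61.1549 s⁻¹
Solve γ̇ = πDN/h for N: N_max = γ̇_max·h/(π·D) = 61.1549 × 0.00716 / (π × 0.0889) = 1.56781 rev/s = 94.0685 rpm

value=94.07 rpm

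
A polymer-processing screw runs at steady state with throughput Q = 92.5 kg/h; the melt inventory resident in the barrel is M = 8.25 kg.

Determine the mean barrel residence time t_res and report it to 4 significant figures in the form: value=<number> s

Throughput in SI: Q_s = 92.5 kg/h ÷ 3600 s/h = 0.0256944 kg/s
t_res = M / Q_s = 8.25 ÷ 0.0256944 = 321.081 s

value=321.1 s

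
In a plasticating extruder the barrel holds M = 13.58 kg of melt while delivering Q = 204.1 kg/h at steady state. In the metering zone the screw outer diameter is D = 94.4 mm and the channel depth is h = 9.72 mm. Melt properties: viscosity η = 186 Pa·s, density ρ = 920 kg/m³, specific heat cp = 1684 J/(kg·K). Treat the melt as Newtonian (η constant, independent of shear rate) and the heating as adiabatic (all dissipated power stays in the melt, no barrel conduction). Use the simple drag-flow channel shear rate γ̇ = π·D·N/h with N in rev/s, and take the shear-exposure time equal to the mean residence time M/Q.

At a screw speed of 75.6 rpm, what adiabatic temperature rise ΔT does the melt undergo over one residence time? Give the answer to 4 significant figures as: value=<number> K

value=42.50 K

Convert throughput: Q = 204.1 kg/h = 204.1/3600 = 0.0566944 kg/s
Mean residence time: t_res = M/Q_s = 13.58 kg / 0.0566944 kg/s = 239.53 s
Convert to SI: D = 0.0944 m, h = 0.00972 m, N = 75.6/60 = 1.26 rev/s
Shear rate: γ̇ = πDN/h = π·0.0944·1.26/0.00972 = 38.4438 s⁻¹
ΔT = η·γ̇²·t_res / (ρ·cp) = 186 · (38.4438)² · 239.53 / (920 · 1684) = 42.5006 K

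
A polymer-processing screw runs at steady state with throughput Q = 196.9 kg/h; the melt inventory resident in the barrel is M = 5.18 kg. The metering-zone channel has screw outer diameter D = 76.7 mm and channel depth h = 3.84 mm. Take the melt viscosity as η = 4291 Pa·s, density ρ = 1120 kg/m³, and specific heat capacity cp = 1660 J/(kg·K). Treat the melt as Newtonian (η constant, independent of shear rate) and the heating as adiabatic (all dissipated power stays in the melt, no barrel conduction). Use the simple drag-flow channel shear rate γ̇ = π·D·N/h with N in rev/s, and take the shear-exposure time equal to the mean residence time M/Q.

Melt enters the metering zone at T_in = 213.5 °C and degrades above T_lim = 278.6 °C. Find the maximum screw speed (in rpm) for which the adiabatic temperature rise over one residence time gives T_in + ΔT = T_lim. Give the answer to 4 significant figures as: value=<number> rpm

value=16.50 rpm

Q_s = Q / 3600 = 196.9 / 3600 = 0.0546944 kg/s
Mean residence time: t_res = M/Q_s = 5.18 kg / 0.0546944 kg/s = 94.708 s
D = 76.7 mm = 0.0767 m;  h = 3.84 mm = 0.00384 m
ΔT_a = T_lim − T_in = 278.6 °C − 213.5 °C = 65.1 K
Invert ΔT = ηγ̇²t_res/(ρcp) for γ̇: γ̇_max² = ΔT_a ρ cp / (η t_res) = 65.1·1120·1660 / (4291·94.708) = 297.826 s⁻²
Take the square root: γ̇_max = √(297.826) = 17.2576 s⁻¹
N_max = γ̇_max h / (πD) = 17.2576·0.00384/(π·0.0767) = 0.275022 rev/s → ×60 = 16.5013 rpm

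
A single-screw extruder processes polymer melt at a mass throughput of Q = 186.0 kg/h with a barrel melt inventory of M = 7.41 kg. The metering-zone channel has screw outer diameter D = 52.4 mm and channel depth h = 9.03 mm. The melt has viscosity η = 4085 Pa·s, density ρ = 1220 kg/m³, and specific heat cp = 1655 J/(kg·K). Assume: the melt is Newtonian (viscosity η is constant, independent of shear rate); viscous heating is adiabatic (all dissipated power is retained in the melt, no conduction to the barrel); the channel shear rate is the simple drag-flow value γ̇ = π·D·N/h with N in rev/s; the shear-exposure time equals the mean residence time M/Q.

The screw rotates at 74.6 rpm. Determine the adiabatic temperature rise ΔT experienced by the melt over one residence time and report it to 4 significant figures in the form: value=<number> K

value=149.1 K

Q_s = Q / 3600 = 186.0 / 3600 = 0.0516667 kg/s
Mean residence time: t_res = M/Q_s = 7.41 kg / 0.0516667 kg/s = 143.419 s
Convert to SI: D = 0.0524 m, h = 0.00903 m, N = 74.6/60 = 1.24333 rev/s
γ̇ = π D N / h = (π)(0.0524)(1.24333) / 0.00903 = 22.6663 s⁻¹
ΔT = η·γ̇²·t_res / (ρ·cp) = 4085 · (22.6663)² · 143.419 / (1220 · 1655) = 149.075 K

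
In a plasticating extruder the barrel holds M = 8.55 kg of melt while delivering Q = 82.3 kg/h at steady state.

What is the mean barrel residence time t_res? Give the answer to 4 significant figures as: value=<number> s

value=374.0 s

Throughput in SI: Q_s = 82.3 kg/h ÷ 3600 s/h = 0.0228611 kg/s
t_res = M / Q_s = 8.55 / 0.0228611 = 373.998 s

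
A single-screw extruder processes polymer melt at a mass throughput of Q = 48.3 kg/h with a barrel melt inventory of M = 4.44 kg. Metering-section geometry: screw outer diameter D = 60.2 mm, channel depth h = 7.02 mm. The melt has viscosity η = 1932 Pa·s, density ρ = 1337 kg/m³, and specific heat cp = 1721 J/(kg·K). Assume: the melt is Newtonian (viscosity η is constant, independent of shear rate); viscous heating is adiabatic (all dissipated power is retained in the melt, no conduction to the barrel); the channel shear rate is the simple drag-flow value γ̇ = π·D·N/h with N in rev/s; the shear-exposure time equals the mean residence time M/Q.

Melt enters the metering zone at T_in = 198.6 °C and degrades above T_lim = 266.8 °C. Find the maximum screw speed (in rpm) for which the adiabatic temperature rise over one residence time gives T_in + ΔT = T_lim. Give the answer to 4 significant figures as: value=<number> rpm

Throughput in SI: Q_s = 48.3 kg/h ÷ 3600 s/h = 0.0134167 kg/s
t_res = M / Q_s = 4.44 ÷ 0.0134167 = 330.932 s
D = 60.2 mm = 0.0602 m;  h = 7.02 mm = 0.00702 m
Allowable rise: ΔT_a = T_lim − T_in = 266.8 − 198.6 = 68.2 K
γ̇_max² = ΔT_a·ρ·cp / (η·t_res) = [68.2 × 1337 × 1721] / [1932 × 330.932] = 245.443 s⁻²
γ̇_max = √245.443 = 15.6666 s⁻¹
Solve γ̇ = πDN/h for N: N_max = γ̇_max·h/(π·D) = 15.6666 × 0.00702 / (π × 0.0602) = 0.581522 rev/s = 34.8913 rpm

value=34.89 rpm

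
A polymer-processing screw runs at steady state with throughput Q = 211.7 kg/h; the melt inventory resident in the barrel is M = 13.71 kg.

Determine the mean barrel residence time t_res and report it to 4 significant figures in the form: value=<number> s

Convert throughput: Q = 211.7 kg/h = 211.7/3600 = 0.0588056 kg/s
t_res = M / Q_s = 13.71 / 0.0588056 = 233.141 s

value=233.1 s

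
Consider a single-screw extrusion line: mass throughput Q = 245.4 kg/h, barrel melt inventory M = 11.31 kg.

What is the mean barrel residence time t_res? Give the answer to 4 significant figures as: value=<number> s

Convert throughput: Q = 245.4 kg/h = 245.4/3600 = 0.0681667 kg/s
t_res = M / Q_s = 11.31 / 0.0681667 = 165.917 s

value=165.9 s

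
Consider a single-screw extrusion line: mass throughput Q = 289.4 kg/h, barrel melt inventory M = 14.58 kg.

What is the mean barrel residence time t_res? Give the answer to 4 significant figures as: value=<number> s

value=181.4 s

Throughput in SI: Q_s = 289.4 kg/h ÷ 3600 s/h = 0.0803889 kg/s
t_res = M / Q_s = 14.58 / 0.0803889 = 181.368 s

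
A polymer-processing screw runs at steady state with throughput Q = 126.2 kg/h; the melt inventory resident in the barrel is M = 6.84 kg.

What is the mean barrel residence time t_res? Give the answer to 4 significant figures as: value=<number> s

Throughput in SI: Q_s = 126.2 kg/h ÷ 3600 s/h = 0.0350556 kg/s
t_res = M / Q_s = 6.84 / 0.0350556 = 195.119 s

value=195.1 s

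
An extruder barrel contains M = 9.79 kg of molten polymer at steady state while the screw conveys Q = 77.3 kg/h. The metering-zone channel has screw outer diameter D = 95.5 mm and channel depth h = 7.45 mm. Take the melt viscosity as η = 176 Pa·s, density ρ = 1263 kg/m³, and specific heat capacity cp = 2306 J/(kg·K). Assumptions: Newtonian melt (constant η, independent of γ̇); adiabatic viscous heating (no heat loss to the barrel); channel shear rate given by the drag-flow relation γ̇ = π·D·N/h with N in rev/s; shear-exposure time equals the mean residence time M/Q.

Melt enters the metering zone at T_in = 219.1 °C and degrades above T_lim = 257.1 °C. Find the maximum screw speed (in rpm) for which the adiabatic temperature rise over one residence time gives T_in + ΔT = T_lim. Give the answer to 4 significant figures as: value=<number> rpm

value=55.33 rpm

Q_s = Q / 3600 = 77.3 / 3600 = 0.0214722 kg/s
t_res = M / Q_s = 9.79 ÷ 0.0214722 = 455.938 s
Convert to metres: D = 0.0955 m, h = 0.00745 m
ΔT_a = T_lim − T_in = 257.1 − 219.1 = 38 K
γ̇_max² = ΔT_a·ρ·cp / (η·t_res) = [38 × 1263 × 2306] / [176 × 455.938] = 1379.2 s⁻²
γ̇_max = sqrt(1379.2) = 37.1376 s⁻¹
N_max = γ̇_max h / (πD) = 37.1376·0.00745/(π·0.0955) = 0.922183 rev/s → ×60 = 55.331 rpm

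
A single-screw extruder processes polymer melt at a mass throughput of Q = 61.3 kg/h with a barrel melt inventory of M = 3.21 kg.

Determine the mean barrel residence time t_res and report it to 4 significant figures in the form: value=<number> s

Throughput in SI: Q_s = 61.3 kg/h ÷ 3600 s/h = 0.0170278 kg/s
Mean residence time: t_res = M/Q_s = 3.21 kg / 0.0170278 kg/s = 188.515 s

value=188.5 s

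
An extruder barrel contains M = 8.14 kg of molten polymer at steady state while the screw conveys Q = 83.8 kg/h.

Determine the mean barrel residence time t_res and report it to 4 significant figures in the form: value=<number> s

value=349.7 s

Convert throughput: Q = 83.8 kg/h = 83.8/3600 = 0.0232778 kg/s
t_res = M / Q_s = 8.14 ÷ 0.0232778 = 349.69 s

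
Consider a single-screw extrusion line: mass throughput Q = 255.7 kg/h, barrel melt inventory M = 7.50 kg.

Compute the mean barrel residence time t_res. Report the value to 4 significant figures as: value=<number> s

value=105.6 s

Q_s = Q / 3600 = 255.7 / 3600 = 0.0710278 kg/s
t_res = M / Q_s = 7.50 / 0.0710278 = 105.592 s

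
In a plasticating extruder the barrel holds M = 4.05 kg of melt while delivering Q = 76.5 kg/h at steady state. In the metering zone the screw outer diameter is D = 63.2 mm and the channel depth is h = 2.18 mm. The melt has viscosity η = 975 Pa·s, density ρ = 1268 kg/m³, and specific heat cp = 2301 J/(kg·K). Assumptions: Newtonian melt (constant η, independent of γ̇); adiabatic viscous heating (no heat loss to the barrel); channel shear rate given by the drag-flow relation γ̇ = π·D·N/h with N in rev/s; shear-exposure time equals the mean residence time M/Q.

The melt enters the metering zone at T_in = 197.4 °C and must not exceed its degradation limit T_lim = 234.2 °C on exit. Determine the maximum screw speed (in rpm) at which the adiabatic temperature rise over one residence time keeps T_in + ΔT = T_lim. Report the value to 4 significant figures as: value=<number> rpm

value=15.84 rpm

Q_s = Q / 3600 = 76.5 / 3600 = 0.02125 kg/s
t_res = M / Q_s = 4.05 / 0.02125 = 190.588 s
D = 63.2 mm = 0.0632 m;  h = 2.18 mm = 0.00218 m
ΔT_a = T_lim − T_in = 234.2 °C − 197.4 °C = 36.8 K
γ̇_max² = ΔT_a·ρ·cp/(η·t_res) = 36.8·1268·2301/(975·190.588) = 577.807 s⁻²
γ̇_max = sqrt(577.807) = 24.0376 s⁻¹
N_max = γ̇_max h / (πD) = 24.0376·0.00218/(π·0.0632) = 0.263925 rev/s → ×60 = 15.8355 rpm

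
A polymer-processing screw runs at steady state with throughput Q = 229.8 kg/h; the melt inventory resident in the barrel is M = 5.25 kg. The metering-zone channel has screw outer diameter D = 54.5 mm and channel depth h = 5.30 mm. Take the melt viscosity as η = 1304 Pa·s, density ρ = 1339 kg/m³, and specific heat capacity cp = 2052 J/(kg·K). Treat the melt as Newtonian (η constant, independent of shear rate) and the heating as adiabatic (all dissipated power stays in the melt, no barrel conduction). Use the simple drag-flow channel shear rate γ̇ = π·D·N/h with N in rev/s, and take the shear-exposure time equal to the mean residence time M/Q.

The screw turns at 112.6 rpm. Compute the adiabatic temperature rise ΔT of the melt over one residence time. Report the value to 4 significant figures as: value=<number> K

value=143.5 K

Throughput in SI: Q_s = 229.8 kg/h ÷ 3600 s/h = 0.0638333 kg/s
Mean residence time: t_res = M/Q_s = 5.25 kg / 0.0638333 kg/s = 82.2454 s
Convert to SI: D = 0.0545 m, h = 0.0053 m, N = 112.6/60 = 1.87667 rev/s
γ̇ = π·D·N / h = π · 0.0545 · 1.87667 / 0.0053 = 60.6258 s⁻¹
ΔT = η·γ̇²·t_res/(ρ·cp) = [1304 × 60.6258² × 82.2454] / [1339 × 2052] = 143.465 K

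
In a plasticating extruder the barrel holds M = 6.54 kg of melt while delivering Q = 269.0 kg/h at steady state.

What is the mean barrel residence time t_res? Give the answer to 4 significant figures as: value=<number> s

Throughput in SI: Q_s = 269.0 kg/h ÷ 3600 s/h = 0.0747222 kg/s
t_res = M / Q_s = 6.54 / 0.0747222 = 87.5242 s

value=87.52 s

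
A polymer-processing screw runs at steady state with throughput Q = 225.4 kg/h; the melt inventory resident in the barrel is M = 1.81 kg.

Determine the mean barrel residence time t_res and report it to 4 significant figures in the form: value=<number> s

Convert throughput: Q = 225.4 kg/h = 225.4/3600 = 0.0626111 kg/s
Mean residence time: t_res = M/Q_s = 1.81 kg / 0.0626111 kg/s = 28.9086 s

value=28.91 s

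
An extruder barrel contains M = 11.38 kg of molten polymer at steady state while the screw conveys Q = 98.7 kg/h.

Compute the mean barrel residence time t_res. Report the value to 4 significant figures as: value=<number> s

Convert throughput: Q = 98.7 kg/h = 98.7/3600 = 0.0274167 kg/s
t_res = M / Q_s = 11.38 / 0.0274167 = 415.076 s

value=415.1 s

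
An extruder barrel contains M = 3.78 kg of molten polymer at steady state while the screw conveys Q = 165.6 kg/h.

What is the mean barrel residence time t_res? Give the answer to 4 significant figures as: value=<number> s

Throughput in SI: Q_s = 165.6 kg/h ÷ 3600 s/h = 0.046 kg/s
Mean residence time: t_res = M/Q_s = 3.78 kg / 0.046 kg/s = 82.1739 s

value=82.17 s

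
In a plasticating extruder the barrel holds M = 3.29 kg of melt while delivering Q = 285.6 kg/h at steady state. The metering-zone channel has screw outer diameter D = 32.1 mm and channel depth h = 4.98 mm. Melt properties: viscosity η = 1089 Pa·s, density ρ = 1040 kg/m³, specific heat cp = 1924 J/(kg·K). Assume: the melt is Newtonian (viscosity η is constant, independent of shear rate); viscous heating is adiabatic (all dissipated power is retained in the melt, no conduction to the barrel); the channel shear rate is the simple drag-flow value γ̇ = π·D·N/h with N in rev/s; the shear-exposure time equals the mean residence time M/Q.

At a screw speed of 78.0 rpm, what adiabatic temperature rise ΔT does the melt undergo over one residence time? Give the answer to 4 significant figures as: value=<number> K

Throughput in SI: Q_s = 285.6 kg/h ÷ 3600 s/h = 0.0793333 kg/s
t_res = M / Q_s = 3.29 ÷ 0.0793333 = 41.4706 s
Convert to SI: D = 0.0321 m, h = 0.00498 m, N = 78.0/60 = 1.3 rev/s
Shear rate: γ̇ = πDN/h = π·0.0321·1.3/0.00498 = 26.325 s⁻¹
ΔT = η·γ̇²·t_res / (ρ·cp) = 1089 · (26.325)² · 41.4706 / (1040 · 1924) = 15.6411 K

value=15.64 K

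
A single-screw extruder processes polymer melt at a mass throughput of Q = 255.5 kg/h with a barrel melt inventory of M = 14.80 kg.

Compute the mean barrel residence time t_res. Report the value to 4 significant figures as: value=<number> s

Throughput in SI: Q_s = 255.5 kg/h ÷ 3600 s/h = 0.0709722 kg/s
Mean residence time: t_res = M/Q_s = 14.80 kg / 0.0709722 kg/s = 208.532 s

value=208.5 s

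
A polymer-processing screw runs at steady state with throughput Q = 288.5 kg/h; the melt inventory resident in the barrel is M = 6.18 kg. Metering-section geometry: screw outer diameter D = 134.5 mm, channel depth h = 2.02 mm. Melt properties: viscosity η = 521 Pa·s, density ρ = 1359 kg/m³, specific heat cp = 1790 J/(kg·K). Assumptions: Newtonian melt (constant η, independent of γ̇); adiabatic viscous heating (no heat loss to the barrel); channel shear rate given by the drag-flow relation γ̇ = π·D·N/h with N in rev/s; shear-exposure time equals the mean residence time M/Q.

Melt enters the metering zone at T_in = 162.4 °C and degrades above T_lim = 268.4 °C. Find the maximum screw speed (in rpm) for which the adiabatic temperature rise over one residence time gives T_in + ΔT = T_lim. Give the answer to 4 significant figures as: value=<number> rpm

Throughput in SI: Q_s = 288.5 kg/h ÷ 3600 s/h = 0.0801389 kg/s
t_res = M / Q_s = 6.18 ÷ 0.0801389 = 77.1161 s
Convert to metres: D = 0.1345 m, h = 0.00202 m
ΔT_a = T_lim − T_in = 268.4 − 162.4 = 106 K
Invert ΔT = ηγ̇²t_res/(ρcp) for γ̇: γ̇_max² = ΔT_a ρ cp / (η t_res) = 106·1359·1790 / (521·77.1161) = 6417.94 s⁻²
Take the square root: γ̇_max = √(6417.94) = 80.112 s⁻¹
Solve γ̇ = πDN/h for N: N_max = γ̇_max·h/(π·D) = 80.112 × 0.00202 / (π × 0.1345) = 0.382981 rev/s = 22.9788 rpm

value=22.98 rpm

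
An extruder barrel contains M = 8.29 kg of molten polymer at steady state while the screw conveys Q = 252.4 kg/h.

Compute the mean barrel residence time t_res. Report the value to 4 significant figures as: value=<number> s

Throughput in SI: Q_s = 252.4 kg/h ÷ 3600 s/h = 0.0701111 kg/s
t_res = M / Q_s = 8.29 ÷ 0.0701111 = 118.241 s

value=118.2 s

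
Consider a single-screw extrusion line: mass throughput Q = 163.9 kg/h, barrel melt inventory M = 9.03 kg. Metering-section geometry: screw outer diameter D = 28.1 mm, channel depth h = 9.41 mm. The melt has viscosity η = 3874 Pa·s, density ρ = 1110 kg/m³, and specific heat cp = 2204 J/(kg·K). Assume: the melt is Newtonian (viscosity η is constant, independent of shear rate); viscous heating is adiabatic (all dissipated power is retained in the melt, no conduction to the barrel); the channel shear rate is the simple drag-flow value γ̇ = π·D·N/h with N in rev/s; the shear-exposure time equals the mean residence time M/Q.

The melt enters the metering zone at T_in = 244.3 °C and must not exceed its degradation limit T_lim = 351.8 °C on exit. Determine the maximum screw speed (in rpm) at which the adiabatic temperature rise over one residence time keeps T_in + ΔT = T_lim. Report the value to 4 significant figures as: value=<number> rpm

Q_s = Q / 3600 = 163.9 / 3600 = 0.0455278 kg/s
t_res = M / Q_s = 9.03 ÷ 0.0455278 = 198.34 s
Convert to metres: D = 0.0281 m, h = 0.00941 m
Allowable rise: ΔT_a = T_lim − T_in = 351.8 − 244.3 = 107.5 K
γ̇_max² = ΔT_a·ρ·cp / (η·t_res) = [107.5 × 1110 × 2204] / [3874 × 198.34] = 342.273 s⁻²
γ̇_max = √342.273 = 18.5006 s⁻¹
N_max = γ̇_max h / (πD) = 18.5006·0.00941/(π·0.0281) = 1.97206 rev/s → ×60 = 118.323 rpm

value=118.3 rpm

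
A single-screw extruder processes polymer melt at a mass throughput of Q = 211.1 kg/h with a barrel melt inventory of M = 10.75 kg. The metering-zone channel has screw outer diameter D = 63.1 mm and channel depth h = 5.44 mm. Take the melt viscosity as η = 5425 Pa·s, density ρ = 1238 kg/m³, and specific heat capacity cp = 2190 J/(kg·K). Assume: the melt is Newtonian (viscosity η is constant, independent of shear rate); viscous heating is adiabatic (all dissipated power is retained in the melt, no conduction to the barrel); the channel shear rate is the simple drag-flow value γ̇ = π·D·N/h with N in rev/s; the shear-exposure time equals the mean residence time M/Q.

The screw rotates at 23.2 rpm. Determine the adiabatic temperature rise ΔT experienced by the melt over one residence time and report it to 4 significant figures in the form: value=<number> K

value=72.83 K

Q_s = Q / 3600 = 211.1 / 3600 = 0.0586389 kg/s
Mean residence time: t_res = M/Q_s = 10.75 kg / 0.0586389 kg/s = 183.325 s
Convert to SI: D = 0.0631 m, h = 0.00544 m, N = 23.2/60 = 0.386667 rev/s
γ̇ = π·D·N / h = π · 0.0631 · 0.386667 / 0.00544 = 14.0902 s⁻¹
Adiabatic rise: ΔT = η γ̇² t_res / (ρ cp) = 5425·(14.0902)²·183.325 / (1238·2190) = 72.8269 K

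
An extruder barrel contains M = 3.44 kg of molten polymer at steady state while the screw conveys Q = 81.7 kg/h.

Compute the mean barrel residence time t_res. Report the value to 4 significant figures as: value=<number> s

value=151.6 s

Q_s = Q / 3600 = 81.7 / 3600 = 0.0226944 kg/s
t_res = M / Q_s = 3.44 / 0.0226944 = 151.579 s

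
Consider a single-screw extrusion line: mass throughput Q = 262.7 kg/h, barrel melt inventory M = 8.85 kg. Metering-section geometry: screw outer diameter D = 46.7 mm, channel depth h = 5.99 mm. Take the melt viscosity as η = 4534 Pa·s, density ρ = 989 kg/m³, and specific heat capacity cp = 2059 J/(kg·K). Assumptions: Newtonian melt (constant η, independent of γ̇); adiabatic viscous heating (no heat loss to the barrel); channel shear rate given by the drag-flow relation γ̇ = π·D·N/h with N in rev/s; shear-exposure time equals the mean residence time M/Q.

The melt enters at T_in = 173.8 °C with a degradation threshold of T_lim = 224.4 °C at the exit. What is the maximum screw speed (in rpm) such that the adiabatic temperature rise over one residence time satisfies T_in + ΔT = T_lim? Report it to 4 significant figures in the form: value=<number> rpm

Throughput in SI: Q_s = 262.7 kg/h ÷ 3600 s/h = 0.0729722 kg/s
Mean residence time: t_res = M/Q_s = 8.85 kg / 0.0729722 kg/s = 121.279 s
D = 46.7 mm = 0.0467 m;  h = 5.99 mm = 0.00599 m
ΔT_a = T_lim − T_in = 224.4 − 173.8 = 50.6 K
γ̇_max² = ΔT_a·ρ·cp/(η·t_res) = 50.6·989·2059/(4534·121.279) = 187.385 s⁻²
γ̇_max = √187.385 = 13.6889 s⁻¹
N_max = γ̇_max·h / (π·D) = 13.6889 · 0.00599 / (π · 0.0467) = 0.558892 rev/s = 33.5335 rpm

value=33.53 rpm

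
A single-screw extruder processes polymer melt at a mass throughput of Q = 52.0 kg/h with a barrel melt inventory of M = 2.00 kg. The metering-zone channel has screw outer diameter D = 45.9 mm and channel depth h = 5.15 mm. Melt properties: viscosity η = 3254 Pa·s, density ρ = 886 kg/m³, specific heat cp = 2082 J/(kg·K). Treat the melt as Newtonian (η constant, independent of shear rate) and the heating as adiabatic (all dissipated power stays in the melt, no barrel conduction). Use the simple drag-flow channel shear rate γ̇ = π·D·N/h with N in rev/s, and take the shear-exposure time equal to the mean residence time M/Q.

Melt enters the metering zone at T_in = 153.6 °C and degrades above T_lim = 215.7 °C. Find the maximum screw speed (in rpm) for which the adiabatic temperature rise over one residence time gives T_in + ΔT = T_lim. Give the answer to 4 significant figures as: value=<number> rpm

value=34.17 rpm

Q_s = Q / 3600 = 52.0 / 3600 = 0.0144444 kg/s
t_res = M / Q_s = 2.00 ÷ 0.0144444 = 138.462 s
Convert to metres: D = 0.0459 m, h = 0.00515 m
Allowable rise: ΔT_a = T_lim − T_in = 215.7 − 153.6 = 62.1 K
Invert ΔT = ηγ̇²t_res/(ρcp) for γ̇: γ̇_max² = ΔT_a ρ cp / (η t_res) = 62.1·886·2082 / (3254·138.462) = 254.249 s⁻²
γ̇_max = √254.249 = 15.9452 s⁻¹
N_max = γ̇_max h / (πD) = 15.9452·0.00515/(π·0.0459) = 0.569475 rev/s → ×60 = 34.1685 rpm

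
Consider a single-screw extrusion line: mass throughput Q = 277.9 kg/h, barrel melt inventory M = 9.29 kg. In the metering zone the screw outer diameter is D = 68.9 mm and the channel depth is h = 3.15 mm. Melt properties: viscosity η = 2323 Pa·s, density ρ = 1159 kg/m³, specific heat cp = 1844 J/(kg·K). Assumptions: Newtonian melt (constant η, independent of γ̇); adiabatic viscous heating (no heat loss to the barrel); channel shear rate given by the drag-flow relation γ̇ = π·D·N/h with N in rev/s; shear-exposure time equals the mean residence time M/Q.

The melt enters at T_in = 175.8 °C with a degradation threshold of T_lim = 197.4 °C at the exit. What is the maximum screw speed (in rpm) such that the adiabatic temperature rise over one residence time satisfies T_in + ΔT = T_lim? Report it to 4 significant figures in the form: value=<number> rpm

value=11.22 rpm

Throughput in SI: Q_s = 277.9 kg/h ÷ 3600 s/h = 0.0771944 kg/s
t_res = M / Q_s = 9.29 / 0.0771944 = 120.345 s
Convert to metres: D = 0.0689 m, h = 0.00315 m
ΔT_a = T_lim − T_in = 197.4 °C − 175.8 °C = 21.6 K
γ̇_max² = ΔT_a·ρ·cp / (η·t_res) = [21.6 × 1159 × 1844] / [2323 × 120.345] = 165.127 s⁻²
γ̇_max = sqrt(165.127) = 12.8502 s⁻¹
Solve γ̇ = πDN/h for N: N_max = γ̇_max·h/(π·D) = 12.8502 × 0.00315 / (π × 0.0689) = 0.187004 rev/s = 11.2202 rpm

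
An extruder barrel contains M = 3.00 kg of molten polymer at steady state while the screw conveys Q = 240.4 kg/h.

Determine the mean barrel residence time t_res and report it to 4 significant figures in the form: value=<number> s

value=44.93 s

Throughput in SI: Q_s = 240.4 kg/h ÷ 3600 s/h = 0.0667778 kg/s
t_res = M / Q_s = 3.00 / 0.0667778 = 44.9251 s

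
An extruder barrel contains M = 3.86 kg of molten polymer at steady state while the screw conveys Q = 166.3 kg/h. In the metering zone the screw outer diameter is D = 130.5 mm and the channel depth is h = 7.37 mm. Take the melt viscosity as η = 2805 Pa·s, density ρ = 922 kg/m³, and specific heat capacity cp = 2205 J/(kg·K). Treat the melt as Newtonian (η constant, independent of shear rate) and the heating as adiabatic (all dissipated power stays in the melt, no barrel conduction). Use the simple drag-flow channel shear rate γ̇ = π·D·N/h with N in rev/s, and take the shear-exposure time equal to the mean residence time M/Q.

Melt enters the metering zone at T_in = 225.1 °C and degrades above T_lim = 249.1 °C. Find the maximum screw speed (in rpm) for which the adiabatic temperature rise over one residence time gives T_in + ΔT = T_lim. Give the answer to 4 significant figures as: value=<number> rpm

Throughput in SI: Q_s = 166.3 kg/h ÷ 3600 s/h = 0.0461944 kg/s
Mean residence time: t_res = M/Q_s = 3.86 kg / 0.0461944 kg/s = 83.5598 s
D = 130.5 mm = 0.1305 m;  h = 7.37 mm = 0.00737 m
ΔT_a = T_lim − T_in = 249.1 °C − 225.1 °C = 24 K
Invert ΔT = ηγ̇²t_res/(ρcp) for γ̇: γ̇_max² = ΔT_a ρ cp / (η t_res) = 24·922·2205 / (2805·83.5598) = 208.171 s⁻²
Take the square root: γ̇_max = √(208.171) = 14.4281 s⁻¹
Solve γ̇ = πDN/h for N: N_max = γ̇_max·h/(π·D) = 14.4281 × 0.00737 / (π × 0.1305) = 0.259369 rev/s = 15.5621 rpm

value=15.56 rpm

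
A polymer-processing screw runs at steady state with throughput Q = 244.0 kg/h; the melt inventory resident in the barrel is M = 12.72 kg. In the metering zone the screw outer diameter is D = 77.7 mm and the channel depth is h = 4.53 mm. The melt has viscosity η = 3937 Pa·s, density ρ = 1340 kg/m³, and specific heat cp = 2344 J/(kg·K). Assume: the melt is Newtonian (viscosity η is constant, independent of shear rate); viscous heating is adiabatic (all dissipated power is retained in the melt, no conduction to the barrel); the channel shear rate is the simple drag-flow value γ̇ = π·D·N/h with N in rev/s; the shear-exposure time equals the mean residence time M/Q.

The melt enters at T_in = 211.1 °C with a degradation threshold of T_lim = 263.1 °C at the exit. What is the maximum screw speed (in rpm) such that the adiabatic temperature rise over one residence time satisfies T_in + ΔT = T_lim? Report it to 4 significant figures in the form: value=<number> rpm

Throughput in SI: Q_s = 244.0 kg/h ÷ 3600 s/h = 0.0677778 kg/s
t_res = M / Q_s = 12.72 / 0.0677778 = 187.672 s
Convert to metres: D = 0.0777 m, h = 0.00453 m
ΔT_a = T_lim − T_in = 263.1 − 211.1 = 52 K
γ̇_max² = ΔT_a·ρ·cp / (η·t_res) = [52 × 1340 × 2344] / [3937 × 187.672] = 221.055 s⁻²
γ̇_max = √221.055 = 14.8679 s⁻¹
Solve γ̇ = πDN/h for N: N_max = γ̇_max·h/(π·D) = 14.8679 × 0.00453 / (π × 0.0777) = 0.275916 rev/s = 16.555 rpm

value=16.55 rpm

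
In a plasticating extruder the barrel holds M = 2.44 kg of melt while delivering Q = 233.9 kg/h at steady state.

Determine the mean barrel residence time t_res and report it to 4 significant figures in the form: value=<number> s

value=37.55 s

Throughput in SI: Q_s = 233.9 kg/h ÷ 3600 s/h = 0.0649722 kg/s
t_res = M / Q_s = 2.44 ÷ 0.0649722 = 37.5545 s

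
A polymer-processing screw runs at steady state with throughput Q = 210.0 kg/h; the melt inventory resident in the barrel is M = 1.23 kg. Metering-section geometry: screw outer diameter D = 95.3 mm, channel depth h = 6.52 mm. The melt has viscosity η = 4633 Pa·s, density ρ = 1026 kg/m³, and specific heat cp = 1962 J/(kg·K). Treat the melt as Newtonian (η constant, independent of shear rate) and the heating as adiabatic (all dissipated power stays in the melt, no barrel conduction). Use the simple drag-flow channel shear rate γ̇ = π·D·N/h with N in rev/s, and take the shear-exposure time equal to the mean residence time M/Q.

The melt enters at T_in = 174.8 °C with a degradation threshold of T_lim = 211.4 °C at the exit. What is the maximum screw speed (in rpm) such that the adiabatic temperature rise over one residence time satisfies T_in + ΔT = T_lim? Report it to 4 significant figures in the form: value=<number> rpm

Throughput in SI: Q_s = 210.0 kg/h ÷ 3600 s/h = 0.0583333 kg/s
t_res = M / Q_s = 1.23 ÷ 0.0583333 = 21.0857 s
D = 95.3 mm = 0.0953 m;  h = 6.52 mm = 0.00652 m
Allowable rise: ΔT_a = T_lim − T_in = 211.4 − 174.8 = 36.6 K
Invert ΔT = ηγ̇²t_res/(ρcp) for γ̇: γ̇_max² = ΔT_a ρ cp / (η t_res) = 36.6·1026·1962 / (4633·21.0857) = 754.183 s⁻²
Take the square root: γ̇_max = √(754.183) = 27.4624 s⁻¹
N_max = γ̇_max·h / (π·D) = 27.4624 · 0.00652 / (π · 0.0953) = 0.598058 rev/s = 35.8835 rpm

value=35.88 rpm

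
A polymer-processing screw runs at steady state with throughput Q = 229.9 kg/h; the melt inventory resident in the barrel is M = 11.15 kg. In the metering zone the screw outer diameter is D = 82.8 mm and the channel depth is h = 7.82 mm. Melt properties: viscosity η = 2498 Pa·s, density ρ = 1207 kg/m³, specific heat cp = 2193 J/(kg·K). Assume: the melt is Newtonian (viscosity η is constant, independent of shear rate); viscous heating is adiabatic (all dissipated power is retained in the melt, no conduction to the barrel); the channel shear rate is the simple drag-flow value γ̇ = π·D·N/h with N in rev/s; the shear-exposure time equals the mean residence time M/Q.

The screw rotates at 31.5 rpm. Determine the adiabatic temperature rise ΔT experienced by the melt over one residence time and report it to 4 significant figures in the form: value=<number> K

Convert throughput: Q = 229.9 kg/h = 229.9/3600 = 0.0638611 kg/s
t_res = M / Q_s = 11.15 / 0.0638611 = 174.598 s
D = 82.8 mm = 0.0828 m;  h = 7.82 mm = 0.00782 m;  N = 31.5 rpm / 60 = 0.525 rev/s
γ̇ = π D N / h = (π)(0.0828)(0.525) / 0.00782 = 17.4636 s⁻¹
ΔT = η·γ̇²·t_res/(ρ·cp) = [2498 × 17.4636² × 174.598] / [1207 × 2193] = 50.2517 K

value=50.25 K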